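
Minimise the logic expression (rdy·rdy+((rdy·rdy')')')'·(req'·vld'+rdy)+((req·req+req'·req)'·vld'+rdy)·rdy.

req'·vld'+rdy

(rdy·rdy+((rdy·rdy')')')'·(req'·vld'+rdy)+((req·req+req'·req)'·vld'+rdy)·rdy
= (rdy·rdy+rdy·rdy')'·(req'·vld'+rdy)+((req·req+req'·req)'·vld'+rdy)·rdy   [double negation]
= (rdy·rdy+rdy·rdy')'·(req'·vld'+rdy)+(req'·vld'+rdy)·rdy   [distribution]
= rdy'·(req'·vld'+rdy)+(req'·vld'+rdy)·rdy   [distribution]
= req'·vld'+rdy   [distribution]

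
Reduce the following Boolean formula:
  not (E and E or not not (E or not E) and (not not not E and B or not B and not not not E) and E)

not (E and E or not not (E or not E) and (not not not E and B or not B and not not not E) and E)
= not (E and E or not not (E or not E) and not not not E and E)   [distribution]
= not (E and E or (E or not E) and not not not E and E)   [double negation]
= not (E and E or (E or not E) and not E and E)   [double negation]
= not (E and E or not E and E)   [complement / identity]
= not E   [distribution]

not E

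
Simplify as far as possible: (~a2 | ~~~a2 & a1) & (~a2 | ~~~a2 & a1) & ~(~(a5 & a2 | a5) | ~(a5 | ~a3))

~a2 & a5

(~a2 | ~~~a2 & a1) & (~a2 | ~~~a2 & a1) & ~(~(a5 & a2 | a5) | ~(a5 | ~a3))
= (~a2 | ~~~a2 & a1) & (~a2 | ~~~a2 & a1) & (a5 & a2 | a5) & (a5 | ~a3)
= (~a2 | ~~~a2 & a1) & (a5 & a2 | a5) & (a5 | ~a3)
= (~a2 | ~a2 & a1) & (a5 & a2 | a5) & (a5 | ~a3)
= ~a2 & (a5 & a2 | a5) & (a5 | ~a3)
= ~a2 & a5 & (a5 | ~a3)
= ~a2 & a5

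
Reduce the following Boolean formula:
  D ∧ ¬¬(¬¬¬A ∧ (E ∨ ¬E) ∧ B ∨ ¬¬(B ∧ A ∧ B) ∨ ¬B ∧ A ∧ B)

D ∧ ¬¬(¬¬¬A ∧ (E ∨ ¬E) ∧ B ∨ ¬¬(B ∧ A ∧ B) ∨ ¬B ∧ A ∧ B)
= D ∧ ¬¬(¬¬¬A ∧ B ∨ ¬¬(B ∧ A ∧ B) ∨ ¬B ∧ A ∧ B)   [complement / identity]
= D ∧ ¬¬(¬¬¬A ∧ B ∨ B ∧ A ∧ B ∨ ¬B ∧ A ∧ B)   [double negation]
= D ∧ (¬¬¬A ∧ B ∨ B ∧ A ∧ B ∨ ¬B ∧ A ∧ B)   [double negation]
= D ∧ (¬A ∧ B ∨ B ∧ A ∧ B ∨ ¬B ∧ A ∧ B)   [double negation]
= D ∧ (¬A ∧ B ∨ A ∧ B)   [distribution]
= D ∧ B   [distribution]

D ∧ B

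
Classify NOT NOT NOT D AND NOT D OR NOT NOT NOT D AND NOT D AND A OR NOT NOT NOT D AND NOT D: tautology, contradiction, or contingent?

NOT NOT NOT D AND NOT D OR NOT NOT NOT D AND NOT D AND A OR NOT NOT NOT D AND NOT D
= NOT NOT NOT D AND NOT D OR NOT NOT NOT D AND NOT D   — absorption
= NOT NOT NOT D AND NOT D   — idempotence
= NOT D AND NOT D   — double negation
= NOT D   — idempotence
This depends on D, so it is not a constant.

contingent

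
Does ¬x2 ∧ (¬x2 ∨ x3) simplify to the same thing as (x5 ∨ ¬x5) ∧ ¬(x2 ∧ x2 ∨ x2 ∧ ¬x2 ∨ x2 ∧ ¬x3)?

Yes

E1: ¬x2 ∧ (¬x2 ∨ x3)
    = ¬x2   [absorption]
E2: (x5 ∨ ¬x5) ∧ ¬(x2 ∧ x2 ∨ x2 ∧ ¬x2 ∨ x2 ∧ ¬x3)
    = (x5 ∨ ¬x5) ∧ ¬(x2 ∨ x2 ∧ ¬x3)   [distribution]
    = ¬(x2 ∨ x2 ∧ ¬x3)   [complement / identity]
    = ¬x2   [absorption]
Both reduce to ¬x2, so they are equivalent.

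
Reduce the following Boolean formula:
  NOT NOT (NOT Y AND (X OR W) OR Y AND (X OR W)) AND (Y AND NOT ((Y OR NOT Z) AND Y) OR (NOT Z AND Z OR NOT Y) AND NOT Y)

NOT NOT (NOT Y AND (X OR W) OR Y AND (X OR W)) AND (Y AND NOT ((Y OR NOT Z) AND Y) OR (NOT Z AND Z OR NOT Y) AND NOT Y)
= NOT NOT (NOT Y AND (X OR W) OR Y AND (X OR W)) AND (Y AND NOT Y OR (NOT Z AND Z OR NOT Y) AND NOT Y)   — absorption
= NOT NOT (X OR W) AND (Y AND NOT Y OR (NOT Z AND Z OR NOT Y) AND NOT Y)   — distribution
= (X OR W) AND (Y AND NOT Y OR (NOT Z AND Z OR NOT Y) AND NOT Y)   — double negation
= (X OR W) AND (Y AND NOT Y OR NOT Y AND NOT Y)   — complement / identity
= (X OR W) AND NOT Y   — distribution

(X OR W) AND NOT Y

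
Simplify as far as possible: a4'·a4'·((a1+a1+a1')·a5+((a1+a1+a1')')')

a4'

a4'·a4'·((a1+a1+a1')·a5+((a1+a1+a1')')')
= a4'·a4'·((a1+a1+a1')·a5+a1+a1+a1')   (double negation)
= a4'·a4'·(a1+a1+a1')   (absorption)
= a4'·a4'·(a1+a1')   (idempotence)
= a4'·a4'   (complement / identity)
= a4'   (idempotence)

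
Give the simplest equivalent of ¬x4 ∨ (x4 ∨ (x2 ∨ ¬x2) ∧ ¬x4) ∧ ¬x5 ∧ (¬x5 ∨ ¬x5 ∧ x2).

¬x4 ∨ (x4 ∨ (x2 ∨ ¬x2) ∧ ¬x4) ∧ ¬x5 ∧ (¬x5 ∨ ¬x5 ∧ x2)
= ¬x4 ∨ (x4 ∨ (x2 ∨ ¬x2) ∧ ¬x4) ∧ ¬x5 ∧ ¬x5   — absorption
= ¬x4 ∨ (x4 ∨ ¬x4) ∧ ¬x5 ∧ ¬x5   — complement / identity
= ¬x4 ∨ ¬x5 ∧ ¬x5   — complement / identity
= ¬x4 ∨ ¬x5   — idempotence

¬x4 ∨ ¬x5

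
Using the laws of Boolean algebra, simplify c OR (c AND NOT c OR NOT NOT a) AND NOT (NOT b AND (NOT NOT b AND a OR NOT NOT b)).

c OR a

c OR (c AND NOT c OR NOT NOT a) AND NOT (NOT b AND (NOT NOT b AND a OR NOT NOT b))
= c OR (c AND NOT c OR NOT NOT a) AND NOT (NOT b AND NOT NOT b)   (absorption)
= c OR NOT NOT a AND NOT (NOT b AND NOT NOT b)   (complement / identity)
= c OR NOT NOT a AND (b OR NOT b)   (De Morgan)
= c OR NOT NOT a   (complement / identity)
= c OR a   (double negation)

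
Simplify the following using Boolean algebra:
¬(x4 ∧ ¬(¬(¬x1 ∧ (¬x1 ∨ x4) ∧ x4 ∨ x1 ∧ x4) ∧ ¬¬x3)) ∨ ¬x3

¬(x4 ∧ ¬(¬(¬x1 ∧ (¬x1 ∨ x4) ∧ x4 ∨ x1 ∧ x4) ∧ ¬¬x3)) ∨ ¬x3
= ¬(x4 ∧ ¬(¬(¬x1 ∧ x4 ∨ x1 ∧ x4) ∧ ¬¬x3)) ∨ ¬x3   [absorption]
= ¬(x4 ∧ ¬(¬x4 ∧ ¬¬x3)) ∨ ¬x3   [distribution]
= ¬(x4 ∧ (x4 ∨ ¬x3)) ∨ ¬x3   [De Morgan]
= ¬x4 ∨ ¬x3   [absorption]

¬x4 ∨ ¬x3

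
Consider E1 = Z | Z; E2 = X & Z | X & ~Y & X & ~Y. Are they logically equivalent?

No

E1: Z | Z
    = Z   — idempotence
E2: X & Z | X & ~Y & X & ~Y
    = X & Z | X & ~Y   — idempotence
    = X & (Z | ~Y)   — distribution
These differ: at X=0, Y=0, Z=1, E1 = 1 but E2 = 0.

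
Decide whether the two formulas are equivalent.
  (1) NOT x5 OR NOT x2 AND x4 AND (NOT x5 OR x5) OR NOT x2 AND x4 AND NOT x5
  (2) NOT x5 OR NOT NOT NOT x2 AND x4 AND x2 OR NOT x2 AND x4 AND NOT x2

E1: NOT x5 OR NOT x2 AND x4 AND (NOT x5 OR x5) OR NOT x2 AND x4 AND NOT x5
    = NOT x5 OR NOT x2 AND x4 OR NOT x2 AND x4 AND NOT x5   [complement / identity]
    = NOT x5 OR NOT x2 AND x4   [absorption]
E2: NOT x5 OR NOT NOT NOT x2 AND x4 AND x2 OR NOT x2 AND x4 AND NOT x2
    = NOT x5 OR NOT x2 AND x4 AND x2 OR NOT x2 AND x4 AND NOT x2   [double negation]
    = NOT x5 OR NOT x2 AND x4   [distribution]
Both reduce to NOT x5 OR NOT x2 AND x4, so they are equivalent.

Yes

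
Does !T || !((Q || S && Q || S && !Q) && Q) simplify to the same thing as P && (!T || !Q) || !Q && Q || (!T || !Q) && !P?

E1: !T || !((Q || S && Q || S && !Q) && Q)
    = !T || !((Q || S) && Q)   (distribution)
    = !T || !Q   (absorption)
E2: P && (!T || !Q) || !Q && Q || (!T || !Q) && !P
    = P && (!T || !Q) || (!T || !Q) && !P   (complement / identity)
    = !T || !Q   (distribution)
Both reduce to !T || !Q, so they are equivalent.

Yes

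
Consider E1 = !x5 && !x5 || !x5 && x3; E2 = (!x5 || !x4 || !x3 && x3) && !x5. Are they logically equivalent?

E1: !x5 && !x5 || !x5 && x3
    = !x5 && (!x5 || x3)   (distribution)
    = !x5   (absorption)
E2: (!x5 || !x4 || !x3 && x3) && !x5
    = (!x5 || !x4) && !x5   (complement / identity)
    = !x5   (absorption)
Both reduce to !x5, so they are equivalent.

Yes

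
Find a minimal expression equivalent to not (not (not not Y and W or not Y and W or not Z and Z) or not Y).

not (not (not not Y and W or not Y and W or not Z and Z) or not Y)
= not (not (not not Y and W or not Y and W) or not Y)   (complement / identity)
= not (not (Y and W or not Y and W) or not Y)   (double negation)
= not (not W or not Y)   (distribution)
= W and Y   (De Morgan)

W and Y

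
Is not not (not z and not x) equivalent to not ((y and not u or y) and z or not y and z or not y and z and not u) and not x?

Yes

E1: not not (not z and not x)
    = not z and not x   (double negation)
E2: not ((y and not u or y) and z or not y and z or not y and z and not u) and not x
    = not (y and z or not y and z or not y and z and not u) and not x   (absorption)
    = not (y and z or not y and z) and not x   (absorption)
    = not z and not x   (distribution)
Both reduce to not z and not x, so they are equivalent.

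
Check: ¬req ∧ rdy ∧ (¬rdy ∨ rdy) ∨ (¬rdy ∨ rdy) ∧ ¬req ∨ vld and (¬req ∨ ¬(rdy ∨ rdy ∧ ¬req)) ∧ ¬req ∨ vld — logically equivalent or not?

Yes

E1: ¬req ∧ rdy ∧ (¬rdy ∨ rdy) ∨ (¬rdy ∨ rdy) ∧ ¬req ∨ vld
    = (¬req ∧ rdy ∨ ¬req) ∧ (¬rdy ∨ rdy) ∨ vld   — distribution
    = ¬req ∧ (¬rdy ∨ rdy) ∨ vld   — absorption
    = ¬req ∨ vld   — complement / identity
E2: (¬req ∨ ¬(rdy ∨ rdy ∧ ¬req)) ∧ ¬req ∨ vld
    = (¬req ∨ ¬rdy) ∧ ¬req ∨ vld   — absorption
    = ¬req ∨ vld   — absorption
Both reduce to ¬req ∨ vld, so they are equivalent.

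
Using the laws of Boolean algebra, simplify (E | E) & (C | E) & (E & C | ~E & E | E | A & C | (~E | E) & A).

(E | E) & (C | E) & (E & C | ~E & E | E | A & C | (~E | E) & A)
= (E | E) & (C | E) & (E & C | ~E & E | E | A & C | A)   [complement / identity]
= (E | E) & (C | E) & (E & C | ~E & E | E | A)   [absorption]
= (E | E) & (C | E) & (E & C | E | A)   [complement / identity]
= (E & C | E) & (E & C | E | A)   [distribution]
= E & C | E   [absorption]
= E   [absorption]

E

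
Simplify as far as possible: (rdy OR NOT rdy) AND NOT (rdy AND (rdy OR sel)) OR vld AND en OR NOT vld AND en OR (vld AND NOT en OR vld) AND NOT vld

(rdy OR NOT rdy) AND NOT (rdy AND (rdy OR sel)) OR vld AND en OR NOT vld AND en OR (vld AND NOT en OR vld) AND NOT vld
= NOT (rdy AND (rdy OR sel)) OR vld AND en OR NOT vld AND en OR (vld AND NOT en OR vld) AND NOT vld   [complement / identity]
= NOT (rdy AND (rdy OR sel)) OR en OR (vld AND NOT en OR vld) AND NOT vld   [distribution]
= NOT (rdy AND (rdy OR sel)) OR en OR vld AND NOT vld   [absorption]
= NOT rdy OR en OR vld AND NOT vld   [absorption]
= NOT rdy OR en   [complement / identity]

NOT rdy OR en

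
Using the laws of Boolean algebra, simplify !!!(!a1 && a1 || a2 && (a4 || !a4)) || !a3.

!a2 || !a3

!!!(!a1 && a1 || a2 && (a4 || !a4)) || !a3
= !!!(!a1 && a1 || a2) || !a3   [complement / identity]
= !!!a2 || !a3   [complement / identity]
= !a2 || !a3   [double negation]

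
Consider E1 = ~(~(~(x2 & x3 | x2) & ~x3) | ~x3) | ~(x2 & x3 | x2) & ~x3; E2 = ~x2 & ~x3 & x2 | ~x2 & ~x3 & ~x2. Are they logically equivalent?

E1: ~(~(~(x2 & x3 | x2) & ~x3) | ~x3) | ~(x2 & x3 | x2) & ~x3
    = ~(x2 & x3 | x2) & ~x3 & x3 | ~(x2 & x3 | x2) & ~x3   — De Morgan
    = ~(x2 & x3 | x2) & ~x3   — absorption
    = ~x2 & ~x3   — absorption
E2: ~x2 & ~x3 & x2 | ~x2 & ~x3 & ~x2
    = ~x2 & ~x3   — distribution
Both reduce to ~x2 & ~x3, so they are equivalent.

Yes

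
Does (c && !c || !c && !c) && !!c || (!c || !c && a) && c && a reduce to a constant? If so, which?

(c && !c || !c && !c) && !!c || (!c || !c && a) && c && a
= !c && !!c || (!c || !c && a) && c && a   [distribution]
= !c && c || (!c || !c && a) && c && a   [double negation]
= !c && c || !c && c && a   [absorption]
= !c && c   [absorption]
= false   [complement]

yes, False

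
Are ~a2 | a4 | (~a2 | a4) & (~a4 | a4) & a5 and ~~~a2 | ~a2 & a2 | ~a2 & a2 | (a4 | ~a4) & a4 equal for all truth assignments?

E1: ~a2 | a4 | (~a2 | a4) & (~a4 | a4) & a5
    = ~a2 | a4 | (~a2 | a4) & a5
    = ~a2 | a4
E2: ~~~a2 | ~a2 & a2 | ~a2 & a2 | (a4 | ~a4) & a4
    = ~~~a2 | ~a2 & a2 | (a4 | ~a4) & a4
    = ~~~a2 | ~a2 & a2 | a4
    = ~~~a2 | a4
    = ~a2 | a4
Both reduce to ~a2 | a4, so they are equivalent.

Yes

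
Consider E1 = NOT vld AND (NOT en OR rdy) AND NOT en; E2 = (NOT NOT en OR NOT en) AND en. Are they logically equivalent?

No

E1: NOT vld AND (NOT en OR rdy) AND NOT en
    = NOT vld AND NOT en   [absorption]
E2: (NOT NOT en OR NOT en) AND en
    = (en OR NOT en) AND en   [double negation]
    = en   [complement / identity]
These differ: at en=1, rdy=0, vld=0, E1 = 0 but E2 = 1.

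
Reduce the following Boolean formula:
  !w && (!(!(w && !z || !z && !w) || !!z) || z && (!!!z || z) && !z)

!w && !z

!w && (!(!(w && !z || !z && !w) || !!z) || z && (!!!z || z) && !z)
= !w && (!(!(w && !z || !z && !w) || !!z) || z && (!z || z) && !z)
= !w && (!(!(w && !z || !z && !w) || !!z) || z && !z)
= !w && (!(!!z || !!z) || z && !z)
= !w && (!z && !z || z && !z)
= !w && !z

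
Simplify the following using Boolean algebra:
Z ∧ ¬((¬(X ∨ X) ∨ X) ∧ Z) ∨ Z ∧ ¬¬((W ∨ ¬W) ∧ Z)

Z ∧ ¬((¬(X ∨ X) ∨ X) ∧ Z) ∨ Z ∧ ¬¬((W ∨ ¬W) ∧ Z)
= Z ∧ ¬((¬(X ∨ X) ∨ X) ∧ Z) ∨ Z ∧ ¬¬Z   (complement / identity)
= Z ∧ ¬((¬(X ∨ X) ∨ X) ∧ Z) ∨ Z ∧ Z   (double negation)
= Z ∧ ¬((¬X ∨ X) ∧ Z) ∨ Z ∧ Z   (idempotence)
= Z ∧ ¬Z ∨ Z ∧ Z   (complement / identity)
= Z   (distribution)

Z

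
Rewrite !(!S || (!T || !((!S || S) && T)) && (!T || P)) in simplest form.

!(!S || (!T || !((!S || S) && T)) && (!T || P))
= !(!S || !((!S || S) && T) && P || !T)
= !(!S || !T && P || !T)
= !(!S || !T)
= S && T

S && T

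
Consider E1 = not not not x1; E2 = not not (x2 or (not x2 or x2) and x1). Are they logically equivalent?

E1: not not not x1
    = not x1   (double negation)
E2: not not (x2 or (not x2 or x2) and x1)
    = not not (x2 or x1)   (complement / identity)
    = x2 or x1   (double negation)
These differ: at x1=0, x2=0, E1 = 1 but E2 = 0.

No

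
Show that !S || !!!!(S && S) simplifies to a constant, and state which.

!S || !!!!(S && S)
= !S || !!!!S
= !S || !!S
= !S || S
= true

true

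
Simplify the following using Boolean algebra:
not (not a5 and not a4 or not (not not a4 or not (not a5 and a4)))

not (not a5 and not a4 or not (not not a4 or not (not a5 and a4)))
= not (not a5 and not a4 or not a4 and not a5 and a4)
= not ((not a5 or not a5 and a4) and not a4)
= not (not a5 and not a4)
= a5 or a4

a5 or a4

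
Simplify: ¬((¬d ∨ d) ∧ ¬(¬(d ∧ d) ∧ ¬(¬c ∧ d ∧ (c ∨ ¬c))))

¬d

¬((¬d ∨ d) ∧ ¬(¬(d ∧ d) ∧ ¬(¬c ∧ d ∧ (c ∨ ¬c))))
= ¬¬(¬(d ∧ d) ∧ ¬(¬c ∧ d ∧ (c ∨ ¬c)))
= ¬(d ∧ d ∨ ¬c ∧ d ∧ (c ∨ ¬c))
= ¬(d ∧ d ∨ ¬c ∧ d)
= ¬((d ∨ ¬c) ∧ d)
= ¬d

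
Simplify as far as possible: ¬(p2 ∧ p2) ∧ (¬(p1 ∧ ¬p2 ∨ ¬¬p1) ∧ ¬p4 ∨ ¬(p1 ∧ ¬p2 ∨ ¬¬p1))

¬p2 ∧ ¬p1

¬(p2 ∧ p2) ∧ (¬(p1 ∧ ¬p2 ∨ ¬¬p1) ∧ ¬p4 ∨ ¬(p1 ∧ ¬p2 ∨ ¬¬p1))
= ¬(p2 ∧ p2) ∧ ¬(p1 ∧ ¬p2 ∨ ¬¬p1)
= ¬(p2 ∧ p2) ∧ ¬(p1 ∧ ¬p2 ∨ p1)
= ¬(p2 ∧ p2) ∧ ¬p1
= ¬p2 ∧ ¬p1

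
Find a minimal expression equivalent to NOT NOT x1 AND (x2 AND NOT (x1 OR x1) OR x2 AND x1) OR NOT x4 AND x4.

x1 AND x2

NOT NOT x1 AND (x2 AND NOT (x1 OR x1) OR x2 AND x1) OR NOT x4 AND x4
= NOT NOT x1 AND (x2 AND NOT (x1 OR x1) OR x2 AND x1)   — complement / identity
= NOT NOT x1 AND (x2 AND NOT x1 OR x2 AND x1)   — idempotence
= NOT NOT x1 AND x2   — distribution
= x1 AND x2   — double negation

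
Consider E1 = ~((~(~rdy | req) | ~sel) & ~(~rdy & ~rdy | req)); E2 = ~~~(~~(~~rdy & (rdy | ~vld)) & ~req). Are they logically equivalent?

Yes

E1: ~((~(~rdy | req) | ~sel) & ~(~rdy & ~rdy | req))
    = ~((~(~rdy | req) | ~sel) & ~(~rdy | req))   — idempotence
    = ~~(~rdy | req)   — absorption
    = ~rdy | req   — double negation
E2: ~~~(~~(~~rdy & (rdy | ~vld)) & ~req)
    = ~~~(~~(rdy & (rdy | ~vld)) & ~req)   — double negation
    = ~(~~(rdy & (rdy | ~vld)) & ~req)   — double negation
    = ~(~~rdy & ~req)   — absorption
    = ~rdy | req   — De Morgan
Both reduce to ~rdy | req, so they are equivalent.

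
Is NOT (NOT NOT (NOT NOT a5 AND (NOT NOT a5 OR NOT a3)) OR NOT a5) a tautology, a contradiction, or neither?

NOT (NOT NOT (NOT NOT a5 AND (NOT NOT a5 OR NOT a3)) OR NOT a5)
= NOT (NOT NOT a5 AND (NOT NOT a5 OR NOT a3)) AND a5
= NOT NOT NOT a5 AND a5
= NOT a5 AND a5
= FALSE

contradiction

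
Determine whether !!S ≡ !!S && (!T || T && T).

Yes

E1: !!S
    = S   — double negation
E2: !!S && (!T || T && T)
    = !!S && (!T || T)   — idempotence
    = !!S   — complement / identity
    = S   — double negation
Both reduce to S, so they are equivalent.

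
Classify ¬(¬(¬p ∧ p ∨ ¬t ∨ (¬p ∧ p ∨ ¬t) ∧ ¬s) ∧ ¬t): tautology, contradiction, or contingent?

¬(¬(¬p ∧ p ∨ ¬t ∨ (¬p ∧ p ∨ ¬t) ∧ ¬s) ∧ ¬t)
= ¬(¬(¬p ∧ p ∨ ¬t) ∧ ¬t)
= ¬(¬¬t ∧ ¬t)
= ¬t ∨ t
= True

tautology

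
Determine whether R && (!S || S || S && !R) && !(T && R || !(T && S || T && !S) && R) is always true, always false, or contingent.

R && (!S || S || S && !R) && !(T && R || !(T && S || T && !S) && R)
= R && (!S || S || S && !R) && !(T && R || !T && R)
= R && (!S || S || S && !R) && !R
= R && (!S || S) && !R
= R && !R
= false

always false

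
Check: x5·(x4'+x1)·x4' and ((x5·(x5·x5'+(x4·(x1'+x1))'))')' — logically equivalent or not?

Yes

E1: x5·(x4'+x1)·x4'
    = x5·x4'
E2: ((x5·(x5·x5'+(x4·(x1'+x1))'))')'
    = ((x5·(x5·x5'+x4'))')'
    = x5·(x5·x5'+x4')
    = x5·x4'
Both reduce to x5·x4', so they are equivalent.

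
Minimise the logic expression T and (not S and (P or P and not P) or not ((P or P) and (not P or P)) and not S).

T and not S

T and (not S and (P or P and not P) or not ((P or P) and (not P or P)) and not S)
= T and (not S and (P or P and not P) or not (P or P) and not S)   (complement / identity)
= T and (not S and P or not (P or P) and not S)   (complement / identity)
= T and (not S and P or not P and not S)   (idempotence)
= T and not S   (distribution)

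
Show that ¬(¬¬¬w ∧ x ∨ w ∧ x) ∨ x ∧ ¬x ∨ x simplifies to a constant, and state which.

¬(¬¬¬w ∧ x ∨ w ∧ x) ∨ x ∧ ¬x ∨ x
= ¬(¬w ∧ x ∨ w ∧ x) ∨ x ∧ ¬x ∨ x   (double negation)
= ¬x ∨ x ∧ ¬x ∨ x   (distribution)
= ¬x ∨ x   (complement / identity)
= True   (complement)

True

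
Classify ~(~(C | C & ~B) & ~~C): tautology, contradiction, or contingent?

tautology

~(~(C | C & ~B) & ~~C)
= ~(~C & ~~C)   (absorption)
= C | ~C   (De Morgan)
= 1   (complement)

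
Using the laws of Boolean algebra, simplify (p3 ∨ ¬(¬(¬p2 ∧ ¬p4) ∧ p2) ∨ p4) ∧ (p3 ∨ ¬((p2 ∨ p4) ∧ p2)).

p3 ∨ ¬p2

(p3 ∨ ¬(¬(¬p2 ∧ ¬p4) ∧ p2) ∨ p4) ∧ (p3 ∨ ¬((p2 ∨ p4) ∧ p2))
= (p3 ∨ ¬((p2 ∨ p4) ∧ p2) ∨ p4) ∧ (p3 ∨ ¬((p2 ∨ p4) ∧ p2))
= p3 ∨ ¬((p2 ∨ p4) ∧ p2)
= p3 ∨ ¬p2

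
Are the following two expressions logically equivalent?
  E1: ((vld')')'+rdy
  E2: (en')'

E1: ((vld')')'+rdy
    = vld'+rdy   (double negation)
E2: (en')'
    = en   (double negation)
These differ: at en=0, rdy=0, vld=0, E1 = 1 but E2 = 0.

No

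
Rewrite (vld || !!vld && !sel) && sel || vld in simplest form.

(vld || !!vld && !sel) && sel || vld
= (vld || vld && !sel) && sel || vld   (double negation)
= vld && sel || vld   (absorption)
= vld   (absorption)

vld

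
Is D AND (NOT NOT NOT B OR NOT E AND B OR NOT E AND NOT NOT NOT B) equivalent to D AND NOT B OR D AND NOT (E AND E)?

E1: D AND (NOT NOT NOT B OR NOT E AND B OR NOT E AND NOT NOT NOT B)
    = D AND (NOT NOT NOT B OR NOT E AND B OR NOT E AND NOT B)   [double negation]
    = D AND (NOT NOT NOT B OR NOT E)   [distribution]
    = D AND (NOT B OR NOT E)   [double negation]
E2: D AND NOT B OR D AND NOT (E AND E)
    = D AND NOT B OR D AND NOT E   [idempotence]
    = D AND (NOT B OR NOT E)   [distribution]
Both reduce to D AND (NOT B OR NOT E), so they are equivalent.

Yes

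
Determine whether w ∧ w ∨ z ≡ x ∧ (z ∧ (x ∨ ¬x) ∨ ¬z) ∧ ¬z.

E1: w ∧ w ∨ z
    = w ∨ z   [idempotence]
E2: x ∧ (z ∧ (x ∨ ¬x) ∨ ¬z) ∧ ¬z
    = x ∧ (z ∨ ¬z) ∧ ¬z   [complement / identity]
    = x ∧ ¬z   [complement / identity]
These differ: at w=0, x=0, z=1, E1 = 1 but E2 = 0.

No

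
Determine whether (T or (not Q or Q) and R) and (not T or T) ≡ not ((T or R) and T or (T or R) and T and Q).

No

E1: (T or (not Q or Q) and R) and (not T or T)
    = T or (not Q or Q) and R   (complement / identity)
    = T or R   (complement / identity)
E2: not ((T or R) and T or (T or R) and T and Q)
    = not ((T or R) and T)   (absorption)
    = not T   (absorption)
These differ: at Q=0, R=0, T=1, E1 = 1 but E2 = 0.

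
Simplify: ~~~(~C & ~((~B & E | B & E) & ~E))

C

~~~(~C & ~((~B & E | B & E) & ~E))
= ~~~(~C & ~(E & ~E))
= ~~(C | E & ~E)
= ~~C
= C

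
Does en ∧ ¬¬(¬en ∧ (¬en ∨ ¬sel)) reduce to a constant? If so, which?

en ∧ ¬¬(¬en ∧ (¬en ∨ ¬sel))
= en ∧ ¬¬¬en   [absorption]
= en ∧ ¬en   [double negation]
= False   [complement]

yes, False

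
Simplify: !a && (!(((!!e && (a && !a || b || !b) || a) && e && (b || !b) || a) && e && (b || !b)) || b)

!a && (!(((!!e && (a && !a || b || !b) || a) && e && (b || !b) || a) && e && (b || !b)) || b)
= !a && (!(((!!e && (b || !b) || a) && e && (b || !b) || a) && e && (b || !b)) || b)
= !a && (!(((e && (b || !b) || a) && e && (b || !b) || a) && e && (b || !b)) || b)
= !a && (!((e && (b || !b) || a) && e && (b || !b)) || b)
= !a && (!(e && (b || !b)) || b)
= !a && (!e || b)

!a && (!e || b)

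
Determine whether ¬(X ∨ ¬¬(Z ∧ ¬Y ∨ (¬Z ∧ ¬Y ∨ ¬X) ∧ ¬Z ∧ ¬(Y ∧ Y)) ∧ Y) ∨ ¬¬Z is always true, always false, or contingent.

¬(X ∨ ¬¬(Z ∧ ¬Y ∨ (¬Z ∧ ¬Y ∨ ¬X) ∧ ¬Z ∧ ¬(Y ∧ Y)) ∧ Y) ∨ ¬¬Z
= ¬(X ∨ (Z ∧ ¬Y ∨ (¬Z ∧ ¬Y ∨ ¬X) ∧ ¬Z ∧ ¬(Y ∧ Y)) ∧ Y) ∨ ¬¬Z   — double negation
= ¬(X ∨ (Z ∧ ¬Y ∨ (¬Z ∧ ¬Y ∨ ¬X) ∧ ¬Z ∧ ¬Y) ∧ Y) ∨ ¬¬Z   — idempotence
= ¬(X ∨ (Z ∧ ¬Y ∨ (¬Z ∧ ¬Y ∨ ¬X) ∧ ¬Z ∧ ¬Y) ∧ Y) ∨ Z   — double negation
= ¬(X ∨ (Z ∧ ¬Y ∨ ¬Z ∧ ¬Y) ∧ Y) ∨ Z   — absorption
= ¬(X ∨ ¬Y ∧ Y) ∨ Z   — distribution
= ¬X ∨ Z   — complement / identity
This depends on X, Z, so it is not a constant.

contingent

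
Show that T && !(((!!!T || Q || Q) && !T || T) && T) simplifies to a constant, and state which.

T && !(((!!!T || Q || Q) && !T || T) && T)
= T && !(((!T || Q || Q) && !T || T) && T)   [double negation]
= T && !(((!T || Q) && !T || T) && T)   [idempotence]
= T && !((!T || T) && T)   [absorption]
= T && !T   [complement / identity]
= false   [complement]

false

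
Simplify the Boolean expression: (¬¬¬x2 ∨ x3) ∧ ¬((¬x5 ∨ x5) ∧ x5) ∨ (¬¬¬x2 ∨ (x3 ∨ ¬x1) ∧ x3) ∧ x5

¬x2 ∨ x3

(¬¬¬x2 ∨ x3) ∧ ¬((¬x5 ∨ x5) ∧ x5) ∨ (¬¬¬x2 ∨ (x3 ∨ ¬x1) ∧ x3) ∧ x5
= (¬¬¬x2 ∨ x3) ∧ ¬((¬x5 ∨ x5) ∧ x5) ∨ (¬¬¬x2 ∨ x3) ∧ x5   [absorption]
= (¬¬¬x2 ∨ x3) ∧ ¬x5 ∨ (¬¬¬x2 ∨ x3) ∧ x5   [complement / identity]
= (¬¬¬x2 ∨ x3) ∧ (¬x5 ∨ x5)   [distribution]
= (¬x2 ∨ x3) ∧ (¬x5 ∨ x5)   [double negation]
= ¬x2 ∨ x3   [complement / identity]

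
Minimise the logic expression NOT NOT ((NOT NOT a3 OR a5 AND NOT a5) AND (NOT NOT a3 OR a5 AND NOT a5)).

a3

NOT NOT ((NOT NOT a3 OR a5 AND NOT a5) AND (NOT NOT a3 OR a5 AND NOT a5))
= NOT NOT (NOT NOT a3 OR a5 AND NOT a5)   [idempotence]
= NOT NOT NOT NOT a3   [complement / identity]
= NOT NOT a3   [double negation]
= a3   [double negation]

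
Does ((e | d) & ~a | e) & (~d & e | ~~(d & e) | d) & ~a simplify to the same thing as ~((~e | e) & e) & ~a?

E1: ((e | d) & ~a | e) & (~d & e | ~~(d & e) | d) & ~a
    = ((e | d) & ~a | e) & (~d & e | d & e | d) & ~a   — double negation
    = ((e | d) & ~a | e) & (e | d) & ~a   — distribution
    = (e | d) & ~a   — absorption
E2: ~((~e | e) & e) & ~a
    = ~e & ~a   — complement / identity
These differ: at a=0, d=1, e=1, E1 = 1 but E2 = 0.

No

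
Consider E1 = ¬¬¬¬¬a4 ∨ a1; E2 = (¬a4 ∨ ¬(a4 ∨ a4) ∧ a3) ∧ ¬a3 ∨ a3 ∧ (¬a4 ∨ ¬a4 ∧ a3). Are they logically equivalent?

No

E1: ¬¬¬¬¬a4 ∨ a1
    = ¬¬¬a4 ∨ a1   [double negation]
    = ¬a4 ∨ a1   [double negation]
E2: (¬a4 ∨ ¬(a4 ∨ a4) ∧ a3) ∧ ¬a3 ∨ a3 ∧ (¬a4 ∨ ¬a4 ∧ a3)
    = (¬a4 ∨ ¬a4 ∧ a3) ∧ ¬a3 ∨ a3 ∧ (¬a4 ∨ ¬a4 ∧ a3)   [idempotence]
    = ¬a4 ∨ ¬a4 ∧ a3   [distribution]
    = ¬a4   [absorption]
These differ: at a1=1, a3=0, a4=1, E1 = 1 but E2 = 0.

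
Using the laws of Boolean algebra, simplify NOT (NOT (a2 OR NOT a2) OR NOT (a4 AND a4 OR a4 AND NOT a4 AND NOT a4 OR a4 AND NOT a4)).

a4

NOT (NOT (a2 OR NOT a2) OR NOT (a4 AND a4 OR a4 AND NOT a4 AND NOT a4 OR a4 AND NOT a4))
= NOT (NOT (a2 OR NOT a2) OR NOT (a4 AND a4 OR a4 AND NOT a4 OR a4 AND NOT a4))   [idempotence]
= (a2 OR NOT a2) AND (a4 AND a4 OR a4 AND NOT a4 OR a4 AND NOT a4)   [De Morgan]
= (a2 OR NOT a2) AND (a4 AND a4 OR a4 AND NOT a4)   [complement / identity]
= (a2 OR NOT a2) AND a4   [distribution]
= a4   [complement / identity]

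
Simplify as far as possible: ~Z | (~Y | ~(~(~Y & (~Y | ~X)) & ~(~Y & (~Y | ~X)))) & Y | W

~Z | W

~Z | (~Y | ~(~(~Y & (~Y | ~X)) & ~(~Y & (~Y | ~X)))) & Y | W
= ~Z | (~Y | ~~(~Y & (~Y | ~X))) & Y | W   — idempotence
= ~Z | (~Y | ~~~Y) & Y | W   — absorption
= ~Z | (~Y | ~Y) & Y | W   — double negation
= ~Z | ~Y & Y | W   — idempotence
= ~Z | W   — complement / identity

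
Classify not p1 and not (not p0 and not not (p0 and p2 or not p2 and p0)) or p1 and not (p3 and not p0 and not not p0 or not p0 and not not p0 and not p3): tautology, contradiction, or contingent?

not p1 and not (not p0 and not not (p0 and p2 or not p2 and p0)) or p1 and not (p3 and not p0 and not not p0 or not p0 and not not p0 and not p3)
= not p1 and not (not p0 and not not (p0 and p2 or not p2 and p0)) or p1 and not (not p0 and not not p0)   [distribution]
= not p1 and not (not p0 and not not p0) or p1 and not (not p0 and not not p0)   [distribution]
= not (not p0 and not not p0)   [distribution]
= p0 or not p0   [De Morgan]
= True   [complement]

tautology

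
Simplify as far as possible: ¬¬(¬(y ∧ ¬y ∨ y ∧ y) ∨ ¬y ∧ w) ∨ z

¬y ∨ z

¬¬(¬(y ∧ ¬y ∨ y ∧ y) ∨ ¬y ∧ w) ∨ z
= ¬¬(¬y ∨ ¬y ∧ w) ∨ z
= ¬¬¬y ∨ z
= ¬y ∨ z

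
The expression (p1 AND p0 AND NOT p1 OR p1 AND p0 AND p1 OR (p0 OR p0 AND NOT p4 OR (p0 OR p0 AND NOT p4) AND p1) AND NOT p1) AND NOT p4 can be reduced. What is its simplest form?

(p1 AND p0 AND NOT p1 OR p1 AND p0 AND p1 OR (p0 OR p0 AND NOT p4 OR (p0 OR p0 AND NOT p4) AND p1) AND NOT p1) AND NOT p4
= (p1 AND p0 AND NOT p1 OR p1 AND p0 AND p1 OR (p0 OR p0 AND NOT p4) AND NOT p1) AND NOT p4   (absorption)
= (p1 AND p0 AND NOT p1 OR p1 AND p0 AND p1 OR p0 AND NOT p1) AND NOT p4   (absorption)
= (p1 AND p0 OR p0 AND NOT p1) AND NOT p4   (distribution)
= p0 AND NOT p4   (distribution)

p0 AND NOT p4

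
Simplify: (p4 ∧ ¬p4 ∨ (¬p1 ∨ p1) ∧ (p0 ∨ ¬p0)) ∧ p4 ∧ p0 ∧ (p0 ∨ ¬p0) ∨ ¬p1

(p4 ∧ ¬p4 ∨ (¬p1 ∨ p1) ∧ (p0 ∨ ¬p0)) ∧ p4 ∧ p0 ∧ (p0 ∨ ¬p0) ∨ ¬p1
= (p4 ∧ ¬p4 ∨ ¬p1 ∨ p1) ∧ p4 ∧ p0 ∧ (p0 ∨ ¬p0) ∨ ¬p1   — complement / identity
= (p4 ∧ ¬p4 ∨ ¬p1 ∨ p1) ∧ p4 ∧ p0 ∨ ¬p1   — complement / identity
= (¬p1 ∨ p1) ∧ p4 ∧ p0 ∨ ¬p1   — complement / identity
= p4 ∧ p0 ∨ ¬p1   — complement / identity

p4 ∧ p0 ∨ ¬p1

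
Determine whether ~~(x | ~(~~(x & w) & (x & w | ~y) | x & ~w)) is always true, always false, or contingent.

~~(x | ~(~~(x & w) & (x & w | ~y) | x & ~w))
= ~~(x | ~(x & w & (x & w | ~y) | x & ~w))   [double negation]
= ~~(x | ~(x & w | x & ~w))   [absorption]
= ~~(x | ~x)   [distribution]
= x | ~x   [double negation]
= 1   [complement]

always true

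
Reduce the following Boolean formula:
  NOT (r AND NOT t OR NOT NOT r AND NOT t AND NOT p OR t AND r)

NOT r

NOT (r AND NOT t OR NOT NOT r AND NOT t AND NOT p OR t AND r)
= NOT (r AND NOT t OR r AND NOT t AND NOT p OR t AND r)
= NOT (r AND NOT t OR t AND r)
= NOT r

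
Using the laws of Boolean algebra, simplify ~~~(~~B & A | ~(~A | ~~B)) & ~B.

~A & ~B

~~~(~~B & A | ~(~A | ~~B)) & ~B
= ~~~(B & A | ~(~A | ~~B)) & ~B   (double negation)
= ~~~(B & A | A & ~B) & ~B   (De Morgan)
= ~~~A & ~B   (distribution)
= ~A & ~B   (double negation)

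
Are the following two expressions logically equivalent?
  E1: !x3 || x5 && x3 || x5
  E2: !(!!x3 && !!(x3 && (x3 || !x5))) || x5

E1: !x3 || x5 && x3 || x5
    = !x3 || x5   [absorption]
E2: !(!!x3 && !!(x3 && (x3 || !x5))) || x5
    = !(!!x3 && !!x3) || x5   [absorption]
    = !x3 || !x3 || x5   [De Morgan]
    = !x3 || x5   [idempotence]
Both reduce to !x3 || x5, so they are equivalent.

Yes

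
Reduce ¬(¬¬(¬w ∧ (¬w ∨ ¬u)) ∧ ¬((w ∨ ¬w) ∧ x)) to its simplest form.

w ∨ x

¬(¬¬(¬w ∧ (¬w ∨ ¬u)) ∧ ¬((w ∨ ¬w) ∧ x))
= ¬(¬w ∧ (¬w ∨ ¬u)) ∨ (w ∨ ¬w) ∧ x   — De Morgan
= ¬¬w ∨ (w ∨ ¬w) ∧ x   — absorption
= ¬¬w ∨ x   — complement / identity
= w ∨ x   — double negation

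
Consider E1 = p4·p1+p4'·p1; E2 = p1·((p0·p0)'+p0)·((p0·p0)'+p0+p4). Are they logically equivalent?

Yes

E1: p4·p1+p4'·p1
    = p1   — distribution
E2: p1·((p0·p0)'+p0)·((p0·p0)'+p0+p4)
    = p1·((p0·p0)'+p0)   — absorption
    = p1·(p0'+p0)   — idempotence
    = p1   — complement / identity
Both reduce to p1, so they are equivalent.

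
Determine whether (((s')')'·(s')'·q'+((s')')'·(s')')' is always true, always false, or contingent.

(((s')')'·(s')'·q'+((s')')'·(s')')'
= (((s')')'·(s')')'   [absorption]
= (s')'+s'   [De Morgan]
= s+s'   [double negation]
= 1   [complement]

always true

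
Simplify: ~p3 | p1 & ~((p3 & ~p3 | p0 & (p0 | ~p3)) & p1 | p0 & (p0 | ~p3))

~p3 | p1 & ~p0

~p3 | p1 & ~((p3 & ~p3 | p0 & (p0 | ~p3)) & p1 | p0 & (p0 | ~p3))
= ~p3 | p1 & ~(p0 & (p0 | ~p3) & p1 | p0 & (p0 | ~p3))   (complement / identity)
= ~p3 | p1 & ~(p0 & (p0 | ~p3))   (absorption)
= ~p3 | p1 & ~p0   (absorption)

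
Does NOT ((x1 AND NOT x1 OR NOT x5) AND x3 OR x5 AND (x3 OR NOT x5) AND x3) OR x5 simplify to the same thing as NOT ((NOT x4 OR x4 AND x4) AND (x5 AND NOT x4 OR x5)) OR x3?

No

E1: NOT ((x1 AND NOT x1 OR NOT x5) AND x3 OR x5 AND (x3 OR NOT x5) AND x3) OR x5
    = NOT ((x1 AND NOT x1 OR NOT x5) AND x3 OR x5 AND x3) OR x5
    = NOT (NOT x5 AND x3 OR x5 AND x3) OR x5
    = NOT x3 OR x5
E2: NOT ((NOT x4 OR x4 AND x4) AND (x5 AND NOT x4 OR x5)) OR x3
    = NOT ((NOT x4 OR x4) AND (x5 AND NOT x4 OR x5)) OR x3
    = NOT ((NOT x4 OR x4) AND x5) OR x3
    = NOT x5 OR x3
These differ: at x1=0, x3=1, x4=0, x5=0, E1 = 0 but E2 = 1.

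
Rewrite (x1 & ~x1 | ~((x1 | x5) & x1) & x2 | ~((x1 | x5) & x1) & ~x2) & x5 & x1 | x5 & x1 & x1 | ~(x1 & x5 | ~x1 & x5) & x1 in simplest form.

(x1 & ~x1 | ~((x1 | x5) & x1) & x2 | ~((x1 | x5) & x1) & ~x2) & x5 & x1 | x5 & x1 & x1 | ~(x1 & x5 | ~x1 & x5) & x1
= (x1 & ~x1 | ~((x1 | x5) & x1) & x2 | ~((x1 | x5) & x1) & ~x2) & x5 & x1 | x5 & x1 & x1 | ~x5 & x1   [distribution]
= (x1 & ~x1 | ~((x1 | x5) & x1)) & x5 & x1 | x5 & x1 & x1 | ~x5 & x1   [distribution]
= (x1 & ~x1 | ~x1) & x5 & x1 | x5 & x1 & x1 | ~x5 & x1   [absorption]
= ~x1 & x5 & x1 | x5 & x1 & x1 | ~x5 & x1   [complement / identity]
= x5 & x1 | ~x5 & x1   [distribution]
= x1   [distribution]

x1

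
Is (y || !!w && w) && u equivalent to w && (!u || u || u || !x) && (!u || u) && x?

E1: (y || !!w && w) && u
    = (y || w && w) && u
    = (y || w) && u
E2: w && (!u || u || u || !x) && (!u || u) && x
    = w && (!u || u || !x) && (!u || u) && x
    = w && (!u || u) && x
    = w && x
These differ: at u=0, w=1, x=1, y=0, E1 = 0 but E2 = 1.

No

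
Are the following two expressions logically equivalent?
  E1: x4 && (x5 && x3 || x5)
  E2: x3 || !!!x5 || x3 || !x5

No

E1: x4 && (x5 && x3 || x5)
    = x4 && x5   (absorption)
E2: x3 || !!!x5 || x3 || !x5
    = x3 || !x5 || x3 || !x5   (double negation)
    = x3 || !x5   (idempotence)
These differ: at x3=0, x4=0, x5=0, E1 = 0 but E2 = 1.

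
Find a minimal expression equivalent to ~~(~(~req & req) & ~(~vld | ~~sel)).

~~(~(~req & req) & ~(~vld | ~~sel))
= ~(~req & req | ~vld | ~~sel)   (De Morgan)
= ~(~vld | ~~sel)   (complement / identity)
= vld & ~sel   (De Morgan)

vld & ~sel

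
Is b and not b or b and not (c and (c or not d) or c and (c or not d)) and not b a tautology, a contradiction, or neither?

b and not b or b and not (c and (c or not d) or c and (c or not d)) and not b
= b and not b or b and not (c and (c or not d)) and not b   — idempotence
= (b or b and not (c and (c or not d))) and not b   — distribution
= (b or b and not c) and not b   — absorption
= b and not b   — absorption
= False   — complement

contradiction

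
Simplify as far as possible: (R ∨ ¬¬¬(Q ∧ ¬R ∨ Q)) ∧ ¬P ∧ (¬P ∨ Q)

(R ∨ ¬¬¬(Q ∧ ¬R ∨ Q)) ∧ ¬P ∧ (¬P ∨ Q)
= (R ∨ ¬¬¬(Q ∧ ¬R ∨ Q)) ∧ ¬P   — absorption
= (R ∨ ¬¬¬Q) ∧ ¬P   — absorption
= (R ∨ ¬Q) ∧ ¬P   — double negation

(R ∨ ¬Q) ∧ ¬P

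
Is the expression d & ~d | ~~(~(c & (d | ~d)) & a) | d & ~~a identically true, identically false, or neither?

d & ~d | ~~(~(c & (d | ~d)) & a) | d & ~~a
= d & ~d | ~~(~c & a) | d & ~~a   — complement / identity
= ~~(~c & a) | d & ~~a   — complement / identity
= ~c & a | d & ~~a   — double negation
= ~c & a | d & a   — double negation
= (~c | d) & a   — distribution
This depends on a, c, d, so it is not a constant.

neither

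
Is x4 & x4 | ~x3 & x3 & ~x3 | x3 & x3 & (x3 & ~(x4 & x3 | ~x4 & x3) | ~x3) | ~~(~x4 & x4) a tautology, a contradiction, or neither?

x4 & x4 | ~x3 & x3 & ~x3 | x3 & x3 & (x3 & ~(x4 & x3 | ~x4 & x3) | ~x3) | ~~(~x4 & x4)
= x4 & x4 | ~x3 & x3 & ~x3 | x3 & x3 & (x3 & ~x3 | ~x3) | ~~(~x4 & x4)   — distribution
= x4 & x4 | ~x3 & x3 & ~x3 | x3 & x3 & ~x3 | ~~(~x4 & x4)   — complement / identity
= x4 & x4 | x3 & ~x3 | ~~(~x4 & x4)   — distribution
= x4 & x4 | x3 & ~x3 | ~x4 & x4   — double negation
= x4 & x4 | ~x4 & x4   — complement / identity
= x4   — distribution
This depends on x4, so it is not a constant.

neither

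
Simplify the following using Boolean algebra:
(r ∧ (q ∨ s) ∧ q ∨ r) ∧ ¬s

r ∧ ¬s

(r ∧ (q ∨ s) ∧ q ∨ r) ∧ ¬s
= (r ∧ q ∨ r) ∧ ¬s   (absorption)
= r ∧ ¬s   (absorption)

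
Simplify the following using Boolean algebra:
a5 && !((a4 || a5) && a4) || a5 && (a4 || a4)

a5

a5 && !((a4 || a5) && a4) || a5 && (a4 || a4)
= a5 && !((a4 || a5) && a4) || a5 && a4   [idempotence]
= a5 && !a4 || a5 && a4   [absorption]
= a5   [distribution]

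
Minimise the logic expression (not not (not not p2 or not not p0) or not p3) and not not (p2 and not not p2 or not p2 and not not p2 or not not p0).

p2 or p0

(not not (not not p2 or not not p0) or not p3) and not not (p2 and not not p2 or not p2 and not not p2 or not not p0)
= (not not (not not p2 or not not p0) or not p3) and not not (not not p2 or not not p0)   [distribution]
= not not (not not p2 or not not p0)   [absorption]
= not (not p2 and not p0)   [De Morgan]
= p2 or p0   [De Morgan]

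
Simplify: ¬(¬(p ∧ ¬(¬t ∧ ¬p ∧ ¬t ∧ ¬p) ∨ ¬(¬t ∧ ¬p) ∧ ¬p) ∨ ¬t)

t

¬(¬(p ∧ ¬(¬t ∧ ¬p ∧ ¬t ∧ ¬p) ∨ ¬(¬t ∧ ¬p) ∧ ¬p) ∨ ¬t)
= ¬(¬(p ∧ ¬(¬t ∧ ¬p) ∨ ¬(¬t ∧ ¬p) ∧ ¬p) ∨ ¬t)
= ¬(¬¬(¬t ∧ ¬p) ∨ ¬t)
= ¬(¬(t ∨ p) ∨ ¬t)
= (t ∨ p) ∧ t
= t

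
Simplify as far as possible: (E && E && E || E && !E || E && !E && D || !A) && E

(E && E && E || E && !E || E && !E && D || !A) && E
= (E && E && E || E && !E || !A) && E   (absorption)
= (E && E || E && !E || !A) && E   (idempotence)
= (E || !A) && E   (distribution)
= E   (absorption)

E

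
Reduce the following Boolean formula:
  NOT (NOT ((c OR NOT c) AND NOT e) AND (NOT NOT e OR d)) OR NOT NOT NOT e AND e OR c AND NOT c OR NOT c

NOT (NOT ((c OR NOT c) AND NOT e) AND (NOT NOT e OR d)) OR NOT NOT NOT e AND e OR c AND NOT c OR NOT c
= NOT (NOT ((c OR NOT c) AND NOT e) AND (NOT NOT e OR d)) OR NOT e AND e OR c AND NOT c OR NOT c   (double negation)
= NOT (NOT NOT e AND (NOT NOT e OR d)) OR NOT e AND e OR c AND NOT c OR NOT c   (complement / identity)
= NOT (NOT NOT e AND (NOT NOT e OR d)) OR c AND NOT c OR NOT c   (complement / identity)
= NOT NOT NOT e OR c AND NOT c OR NOT c   (absorption)
= NOT NOT NOT e OR NOT c   (complement / identity)
= NOT e OR NOT c   (double negation)

NOT e OR NOT c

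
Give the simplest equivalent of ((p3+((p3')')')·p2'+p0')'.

p2·p0

((p3+((p3')')')·p2'+p0')'
= ((p3+p3')·p2'+p0')'   (double negation)
= (p2'+p0')'   (complement / identity)
= p2·p0   (De Morgan)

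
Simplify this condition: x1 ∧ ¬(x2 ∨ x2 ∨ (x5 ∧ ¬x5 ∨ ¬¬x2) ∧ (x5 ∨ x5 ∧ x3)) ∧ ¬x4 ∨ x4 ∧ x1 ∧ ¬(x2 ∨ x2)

x1 ∧ ¬x2

x1 ∧ ¬(x2 ∨ x2 ∨ (x5 ∧ ¬x5 ∨ ¬¬x2) ∧ (x5 ∨ x5 ∧ x3)) ∧ ¬x4 ∨ x4 ∧ x1 ∧ ¬(x2 ∨ x2)
= x1 ∧ ¬(x2 ∨ x2 ∨ ¬¬x2 ∧ (x5 ∨ x5 ∧ x3)) ∧ ¬x4 ∨ x4 ∧ x1 ∧ ¬(x2 ∨ x2)   [complement / identity]
= x1 ∧ ¬(x2 ∨ x2 ∨ x2 ∧ (x5 ∨ x5 ∧ x3)) ∧ ¬x4 ∨ x4 ∧ x1 ∧ ¬(x2 ∨ x2)   [double negation]
= x1 ∧ ¬(x2 ∨ x2 ∨ x2 ∧ x5) ∧ ¬x4 ∨ x4 ∧ x1 ∧ ¬(x2 ∨ x2)   [absorption]
= x1 ∧ ¬(x2 ∨ x2) ∧ ¬x4 ∨ x4 ∧ x1 ∧ ¬(x2 ∨ x2)   [absorption]
= x1 ∧ ¬(x2 ∨ x2)   [distribution]
= x1 ∧ ¬x2   [idempotence]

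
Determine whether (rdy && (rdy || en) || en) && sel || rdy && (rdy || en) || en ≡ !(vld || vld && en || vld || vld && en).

E1: (rdy && (rdy || en) || en) && sel || rdy && (rdy || en) || en
    = rdy && (rdy || en) || en   — absorption
    = rdy || en   — absorption
E2: !(vld || vld && en || vld || vld && en)
    = !(vld || vld && en)   — idempotence
    = !vld   — absorption
These differ: at en=0, rdy=1, sel=0, vld=1, E1 = 1 but E2 = 0.

No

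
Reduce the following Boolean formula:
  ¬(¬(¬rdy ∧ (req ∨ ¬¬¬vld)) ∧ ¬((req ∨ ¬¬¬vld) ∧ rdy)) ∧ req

¬(¬(¬rdy ∧ (req ∨ ¬¬¬vld)) ∧ ¬((req ∨ ¬¬¬vld) ∧ rdy)) ∧ req
= (¬rdy ∧ (req ∨ ¬¬¬vld) ∨ (req ∨ ¬¬¬vld) ∧ rdy) ∧ req   (De Morgan)
= (req ∨ ¬¬¬vld) ∧ req   (distribution)
= (req ∨ ¬vld) ∧ req   (double negation)
= req   (absorption)

req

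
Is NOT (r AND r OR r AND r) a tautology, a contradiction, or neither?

neither

NOT (r AND r OR r AND r)
= NOT (r AND r)   [idempotence]
= NOT r   [idempotence]
This depends on r, so it is not a constant.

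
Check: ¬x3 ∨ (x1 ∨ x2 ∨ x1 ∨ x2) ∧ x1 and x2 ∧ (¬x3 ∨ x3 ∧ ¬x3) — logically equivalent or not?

E1: ¬x3 ∨ (x1 ∨ x2 ∨ x1 ∨ x2) ∧ x1
    = ¬x3 ∨ (x1 ∨ x2) ∧ x1
    = ¬x3 ∨ x1
E2: x2 ∧ (¬x3 ∨ x3 ∧ ¬x3)
    = x2 ∧ ¬x3
These differ: at x1=1, x2=0, x3=0, E1 = 1 but E2 = 0.

No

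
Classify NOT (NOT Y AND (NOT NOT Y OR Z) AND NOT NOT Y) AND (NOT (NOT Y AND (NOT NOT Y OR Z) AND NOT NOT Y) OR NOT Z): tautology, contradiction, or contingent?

tautology

NOT (NOT Y AND (NOT NOT Y OR Z) AND NOT NOT Y) AND (NOT (NOT Y AND (NOT NOT Y OR Z) AND NOT NOT Y) OR NOT Z)
= NOT (NOT Y AND (NOT NOT Y OR Z) AND NOT NOT Y)   [absorption]
= NOT (NOT Y AND NOT NOT Y)   [absorption]
= Y OR NOT Y   [De Morgan]
= TRUE   [complement]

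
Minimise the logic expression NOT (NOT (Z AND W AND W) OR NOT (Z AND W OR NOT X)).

NOT (NOT (Z AND W AND W) OR NOT (Z AND W OR NOT X))
= NOT (NOT (Z AND W) OR NOT (Z AND W OR NOT X))   — idempotence
= Z AND W AND (Z AND W OR NOT X)   — De Morgan
= Z AND W   — absorption

Z AND W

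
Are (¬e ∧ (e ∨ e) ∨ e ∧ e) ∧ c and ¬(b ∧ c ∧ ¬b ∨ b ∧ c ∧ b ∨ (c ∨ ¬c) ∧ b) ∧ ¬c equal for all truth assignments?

No

E1: (¬e ∧ (e ∨ e) ∨ e ∧ e) ∧ c
    = (¬e ∧ e ∨ e ∧ e) ∧ c   (idempotence)
    = e ∧ c   (distribution)
E2: ¬(b ∧ c ∧ ¬b ∨ b ∧ c ∧ b ∨ (c ∨ ¬c) ∧ b) ∧ ¬c
    = ¬(b ∧ c ∧ ¬b ∨ b ∧ c ∧ b ∨ b) ∧ ¬c   (complement / identity)
    = ¬(b ∧ c ∨ b) ∧ ¬c   (distribution)
    = ¬b ∧ ¬c   (absorption)
These differ: at b=0, c=0, e=0, E1 = 0 but E2 = 1.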